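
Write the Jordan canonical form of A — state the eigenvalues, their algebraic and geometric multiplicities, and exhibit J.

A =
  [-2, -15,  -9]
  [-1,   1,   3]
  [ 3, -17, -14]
J_3(-5)

The characteristic polynomial is
  det(x·I − A) = x^3 + 15*x^2 + 75*x + 125 = (x + 5)^3

Eigenvalues and multiplicities (the geometric multiplicity of λ is n − rank(A − λI), which equals the number of Jordan blocks for λ):
  λ = -5: algebraic multiplicity = 3, geometric multiplicity = 1

Determining the block sizes for each eigenvalue:
  λ = -5: one block (gm = 1), so the single block has size am = 3 → block sizes [3]

Assembling the blocks gives a Jordan form
J =
  [-5,  1,  0]
  [ 0, -5,  1]
  [ 0,  0, -5]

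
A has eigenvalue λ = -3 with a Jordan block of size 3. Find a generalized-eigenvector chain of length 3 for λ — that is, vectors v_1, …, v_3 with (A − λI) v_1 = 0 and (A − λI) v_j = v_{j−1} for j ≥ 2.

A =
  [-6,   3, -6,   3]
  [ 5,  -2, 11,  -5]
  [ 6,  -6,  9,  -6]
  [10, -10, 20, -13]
A Jordan chain for λ = -3 of length 3:
v_1 = (18, 6, -36, -60)ᵀ
v_2 = (-3, 5, 6, 10)ᵀ
v_3 = (1, 0, 0, 0)ᵀ

Let N = A − (-3)·I. We want v_3 with N^3 v_3 = 0 but N^2 v_3 ≠ 0; then v_{j-1} := N · v_j for j = 3, …, 2.

Pick v_3 = (1, 0, 0, 0)ᵀ.
Then v_2 = N · v_3 = (-3, 5, 6, 10)ᵀ.
Then v_1 = N · v_2 = (18, 6, -36, -60)ᵀ.

Sanity check: (A − (-3)·I) v_1 = (0, 0, 0, 0)ᵀ = 0. ✓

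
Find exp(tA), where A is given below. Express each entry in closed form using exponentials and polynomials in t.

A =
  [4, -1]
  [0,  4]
e^{tA} =
  [exp(4*t), -t*exp(4*t)]
  [0, exp(4*t)]

Strategy: write A = P · J · P⁻¹ where J is a Jordan canonical form, so e^{tA} = P · e^{tJ} · P⁻¹, and e^{tJ} can be computed block-by-block.

A has Jordan form
J =
  [4, 1]
  [0, 4]
(up to reordering of blocks).

Per-block formulas:
  For a 2×2 Jordan block J_2(4): exp(t · J_2(4)) = e^(4t)·(I + t·N), where N is the 2×2 nilpotent shift.

After assembling e^{tJ} and conjugating by P, we get:

e^{tA} =
  [exp(4*t), -t*exp(4*t)]
  [0, exp(4*t)]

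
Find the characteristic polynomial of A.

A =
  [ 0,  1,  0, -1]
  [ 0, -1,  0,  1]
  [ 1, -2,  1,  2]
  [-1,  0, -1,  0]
x^4

Expanding det(x·I − A) (e.g. by cofactor expansion or by noting that A is similar to its Jordan form J, which has the same characteristic polynomial as A) gives
  χ_A(x) = x^4
which factors as x^4. The eigenvalues (with algebraic multiplicities) are λ = 0 with multiplicity 4.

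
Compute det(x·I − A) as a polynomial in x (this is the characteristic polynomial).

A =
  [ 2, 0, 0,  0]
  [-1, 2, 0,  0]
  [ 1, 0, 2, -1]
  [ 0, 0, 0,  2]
x^4 - 8*x^3 + 24*x^2 - 32*x + 16

Expanding det(x·I − A) (e.g. by cofactor expansion or by noting that A is similar to its Jordan form J, which has the same characteristic polynomial as A) gives
  χ_A(x) = x^4 - 8*x^3 + 24*x^2 - 32*x + 16
which factors as (x - 2)^4. The eigenvalues (with algebraic multiplicities) are λ = 2 with multiplicity 4.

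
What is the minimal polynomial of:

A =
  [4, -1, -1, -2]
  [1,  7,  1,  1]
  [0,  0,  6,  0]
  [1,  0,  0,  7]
x^3 - 18*x^2 + 108*x - 216

The characteristic polynomial is χ_A(x) = (x - 6)^4, so the eigenvalues are known. The minimal polynomial is
  m_A(x) = Π_λ (x − λ)^{k_λ}
where k_λ is the size of the *largest* Jordan block for λ (equivalently, the smallest k with (A − λI)^k v = 0 for every generalised eigenvector v of λ).

  λ = 6: largest Jordan block has size 3, contributing (x − 6)^3

So m_A(x) = (x - 6)^3 = x^3 - 18*x^2 + 108*x - 216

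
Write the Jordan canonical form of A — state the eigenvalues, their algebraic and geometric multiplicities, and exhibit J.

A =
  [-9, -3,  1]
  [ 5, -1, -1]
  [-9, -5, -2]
J_3(-4)

The characteristic polynomial is
  det(x·I − A) = x^3 + 12*x^2 + 48*x + 64 = (x + 4)^3

Eigenvalues and multiplicities (the geometric multiplicity of λ is n − rank(A − λI), which equals the number of Jordan blocks for λ):
  λ = -4: algebraic multiplicity = 3, geometric multiplicity = 1

Determining the block sizes for each eigenvalue:
  λ = -4: one block (gm = 1), so the single block has size am = 3 → block sizes [3]

Assembling the blocks gives a Jordan form
J =
  [-4,  1,  0]
  [ 0, -4,  1]
  [ 0,  0, -4]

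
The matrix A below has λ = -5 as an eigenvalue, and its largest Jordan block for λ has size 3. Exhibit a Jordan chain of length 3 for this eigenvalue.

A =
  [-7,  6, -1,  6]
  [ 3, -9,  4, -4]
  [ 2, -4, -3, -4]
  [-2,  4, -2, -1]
A Jordan chain for λ = -5 of length 3:
v_1 = (8, -2, -4, 4)ᵀ
v_2 = (-2, 3, 2, -2)ᵀ
v_3 = (1, 0, 0, 0)ᵀ

Let N = A − (-5)·I. We want v_3 with N^3 v_3 = 0 but N^2 v_3 ≠ 0; then v_{j-1} := N · v_j for j = 3, …, 2.

Pick v_3 = (1, 0, 0, 0)ᵀ.
Then v_2 = N · v_3 = (-2, 3, 2, -2)ᵀ.
Then v_1 = N · v_2 = (8, -2, -4, 4)ᵀ.

Sanity check: (A − (-5)·I) v_1 = (0, 0, 0, 0)ᵀ = 0. ✓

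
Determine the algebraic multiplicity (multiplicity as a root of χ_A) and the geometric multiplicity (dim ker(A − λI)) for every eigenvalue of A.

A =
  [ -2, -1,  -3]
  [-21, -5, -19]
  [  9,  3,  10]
λ = 1: alg = 3, geom = 1

Step 1 — factor the characteristic polynomial to read off the algebraic multiplicities:
  χ_A(x) = (x - 1)^3

Step 2 — compute geometric multiplicities via the rank-nullity identity g(λ) = n − rank(A − λI):
  rank(A − (1)·I) = 2, so dim ker(A − (1)·I) = n − 2 = 1

Summary:
  λ = 1: algebraic multiplicity = 3, geometric multiplicity = 1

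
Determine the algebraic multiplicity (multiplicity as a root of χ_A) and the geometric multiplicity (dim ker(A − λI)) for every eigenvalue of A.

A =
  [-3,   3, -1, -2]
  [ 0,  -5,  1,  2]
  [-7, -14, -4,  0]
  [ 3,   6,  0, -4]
λ = -4: alg = 4, geom = 2

Step 1 — factor the characteristic polynomial to read off the algebraic multiplicities:
  χ_A(x) = (x + 4)^4

Step 2 — compute geometric multiplicities via the rank-nullity identity g(λ) = n − rank(A − λI):
  rank(A − (-4)·I) = 2, so dim ker(A − (-4)·I) = n − 2 = 2

Summary:
  λ = -4: algebraic multiplicity = 4, geometric multiplicity = 2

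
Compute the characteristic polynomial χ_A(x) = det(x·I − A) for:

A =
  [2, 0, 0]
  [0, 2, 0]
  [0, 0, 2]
x^3 - 6*x^2 + 12*x - 8

Expanding det(x·I − A) (e.g. by cofactor expansion or by noting that A is similar to its Jordan form J, which has the same characteristic polynomial as A) gives
  χ_A(x) = x^3 - 6*x^2 + 12*x - 8
which factors as (x - 2)^3. The eigenvalues (with algebraic multiplicities) are λ = 2 with multiplicity 3.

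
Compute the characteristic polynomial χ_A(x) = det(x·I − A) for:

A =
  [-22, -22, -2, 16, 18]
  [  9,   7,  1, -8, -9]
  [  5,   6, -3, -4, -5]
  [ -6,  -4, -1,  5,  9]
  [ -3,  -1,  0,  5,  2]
x^5 + 11*x^4 + 37*x^3 + 9*x^2 - 162*x - 216

Expanding det(x·I − A) (e.g. by cofactor expansion or by noting that A is similar to its Jordan form J, which has the same characteristic polynomial as A) gives
  χ_A(x) = x^5 + 11*x^4 + 37*x^3 + 9*x^2 - 162*x - 216
which factors as (x - 2)*(x + 3)^3*(x + 4). The eigenvalues (with algebraic multiplicities) are λ = -4 with multiplicity 1, λ = -3 with multiplicity 3, λ = 2 with multiplicity 1.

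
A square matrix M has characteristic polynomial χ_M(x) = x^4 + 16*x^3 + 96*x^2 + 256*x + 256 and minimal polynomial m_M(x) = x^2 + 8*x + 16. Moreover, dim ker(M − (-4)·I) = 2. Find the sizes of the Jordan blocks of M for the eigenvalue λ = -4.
Block sizes for λ = -4: [2, 2]

Step 1 — from the characteristic polynomial, algebraic multiplicity of λ = -4 is 4. From dim ker(M − (-4)·I) = 2, there are exactly 2 Jordan blocks for λ = -4.
Step 2 — from the minimal polynomial, the factor (x + 4)^2 tells us the largest block for λ = -4 has size 2.
Step 3 — with total size 4, 2 blocks, and largest block 2, the block sizes (in nonincreasing order) are [2, 2].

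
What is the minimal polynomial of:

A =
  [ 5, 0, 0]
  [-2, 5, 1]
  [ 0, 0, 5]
x^2 - 10*x + 25

The characteristic polynomial is χ_A(x) = (x - 5)^3, so the eigenvalues are known. The minimal polynomial is
  m_A(x) = Π_λ (x − λ)^{k_λ}
where k_λ is the size of the *largest* Jordan block for λ (equivalently, the smallest k with (A − λI)^k v = 0 for every generalised eigenvector v of λ).

  λ = 5: largest Jordan block has size 2, contributing (x − 5)^2

So m_A(x) = (x - 5)^2 = x^2 - 10*x + 25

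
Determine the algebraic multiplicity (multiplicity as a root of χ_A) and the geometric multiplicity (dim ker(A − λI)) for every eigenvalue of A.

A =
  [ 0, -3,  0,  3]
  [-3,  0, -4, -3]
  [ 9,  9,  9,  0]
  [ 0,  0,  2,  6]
λ = 3: alg = 3, geom = 2; λ = 6: alg = 1, geom = 1

Step 1 — factor the characteristic polynomial to read off the algebraic multiplicities:
  χ_A(x) = (x - 6)*(x - 3)^3

Step 2 — compute geometric multiplicities via the rank-nullity identity g(λ) = n − rank(A − λI):
  rank(A − (3)·I) = 2, so dim ker(A − (3)·I) = n − 2 = 2
  rank(A − (6)·I) = 3, so dim ker(A − (6)·I) = n − 3 = 1

Summary:
  λ = 3: algebraic multiplicity = 3, geometric multiplicity = 2
  λ = 6: algebraic multiplicity = 1, geometric multiplicity = 1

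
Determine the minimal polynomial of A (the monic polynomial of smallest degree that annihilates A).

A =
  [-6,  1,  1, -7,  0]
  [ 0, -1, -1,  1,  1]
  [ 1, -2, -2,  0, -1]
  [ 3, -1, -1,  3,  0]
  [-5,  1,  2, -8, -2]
x^5 + 8*x^4 + 25*x^3 + 38*x^2 + 28*x + 8

The characteristic polynomial is χ_A(x) = (x + 1)^2*(x + 2)^3, so the eigenvalues are known. The minimal polynomial is
  m_A(x) = Π_λ (x − λ)^{k_λ}
where k_λ is the size of the *largest* Jordan block for λ (equivalently, the smallest k with (A − λI)^k v = 0 for every generalised eigenvector v of λ).

  λ = -2: largest Jordan block has size 3, contributing (x + 2)^3
  λ = -1: largest Jordan block has size 2, contributing (x + 1)^2

So m_A(x) = (x + 1)^2*(x + 2)^3 = x^5 + 8*x^4 + 25*x^3 + 38*x^2 + 28*x + 8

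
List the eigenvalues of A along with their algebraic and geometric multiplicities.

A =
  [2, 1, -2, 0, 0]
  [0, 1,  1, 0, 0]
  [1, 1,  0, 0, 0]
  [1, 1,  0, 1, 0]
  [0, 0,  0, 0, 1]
λ = 1: alg = 5, geom = 3

Step 1 — factor the characteristic polynomial to read off the algebraic multiplicities:
  χ_A(x) = (x - 1)^5

Step 2 — compute geometric multiplicities via the rank-nullity identity g(λ) = n − rank(A − λI):
  rank(A − (1)·I) = 2, so dim ker(A − (1)·I) = n − 2 = 3

Summary:
  λ = 1: algebraic multiplicity = 5, geometric multiplicity = 3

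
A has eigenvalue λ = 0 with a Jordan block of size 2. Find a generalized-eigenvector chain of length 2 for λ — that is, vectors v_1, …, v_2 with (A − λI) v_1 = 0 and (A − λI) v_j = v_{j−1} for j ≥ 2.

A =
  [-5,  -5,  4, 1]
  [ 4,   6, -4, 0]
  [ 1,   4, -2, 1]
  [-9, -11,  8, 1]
A Jordan chain for λ = 0 of length 2:
v_1 = (-5, 4, 1, -9)ᵀ
v_2 = (1, 0, 0, 0)ᵀ

Let N = A − (0)·I. We want v_2 with N^2 v_2 = 0 but N^1 v_2 ≠ 0; then v_{j-1} := N · v_j for j = 2, …, 2.

Pick v_2 = (1, 0, 0, 0)ᵀ.
Then v_1 = N · v_2 = (-5, 4, 1, -9)ᵀ.

Sanity check: (A − (0)·I) v_1 = (0, 0, 0, 0)ᵀ = 0. ✓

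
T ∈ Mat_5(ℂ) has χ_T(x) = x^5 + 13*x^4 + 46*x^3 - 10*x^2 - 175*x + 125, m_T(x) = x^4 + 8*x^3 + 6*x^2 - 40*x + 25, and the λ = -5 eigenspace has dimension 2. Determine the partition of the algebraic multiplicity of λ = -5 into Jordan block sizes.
Block sizes for λ = -5: [2, 1]

Step 1 — from the characteristic polynomial, algebraic multiplicity of λ = -5 is 3. From dim ker(T − (-5)·I) = 2, there are exactly 2 Jordan blocks for λ = -5.
Step 2 — from the minimal polynomial, the factor (x + 5)^2 tells us the largest block for λ = -5 has size 2.
Step 3 — with total size 3, 2 blocks, and largest block 2, the block sizes (in nonincreasing order) are [2, 1].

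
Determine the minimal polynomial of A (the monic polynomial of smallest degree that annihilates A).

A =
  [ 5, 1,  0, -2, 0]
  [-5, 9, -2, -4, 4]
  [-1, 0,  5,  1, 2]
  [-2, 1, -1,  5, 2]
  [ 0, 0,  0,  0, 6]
x^2 - 12*x + 36

The characteristic polynomial is χ_A(x) = (x - 6)^5, so the eigenvalues are known. The minimal polynomial is
  m_A(x) = Π_λ (x − λ)^{k_λ}
where k_λ is the size of the *largest* Jordan block for λ (equivalently, the smallest k with (A − λI)^k v = 0 for every generalised eigenvector v of λ).

  λ = 6: largest Jordan block has size 2, contributing (x − 6)^2

So m_A(x) = (x - 6)^2 = x^2 - 12*x + 36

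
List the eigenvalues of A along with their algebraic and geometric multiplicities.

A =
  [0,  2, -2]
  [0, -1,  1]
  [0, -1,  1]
λ = 0: alg = 3, geom = 2

Step 1 — factor the characteristic polynomial to read off the algebraic multiplicities:
  χ_A(x) = x^3

Step 2 — compute geometric multiplicities via the rank-nullity identity g(λ) = n − rank(A − λI):
  rank(A − (0)·I) = 1, so dim ker(A − (0)·I) = n − 1 = 2

Summary:
  λ = 0: algebraic multiplicity = 3, geometric multiplicity = 2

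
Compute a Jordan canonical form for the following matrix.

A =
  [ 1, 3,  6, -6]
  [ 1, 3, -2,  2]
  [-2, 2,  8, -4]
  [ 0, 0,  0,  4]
J_2(4) ⊕ J_1(4) ⊕ J_1(4)

The characteristic polynomial is
  det(x·I − A) = x^4 - 16*x^3 + 96*x^2 - 256*x + 256 = (x - 4)^4

Eigenvalues and multiplicities (the geometric multiplicity of λ is n − rank(A − λI), which equals the number of Jordan blocks for λ):
  λ = 4: algebraic multiplicity = 4, geometric multiplicity = 3

Determining the block sizes for each eigenvalue:
  λ = 4: 3 blocks summing to 4 forces exactly one block of size 2 and the rest size 1 → block sizes [2, 1, 1]

Assembling the blocks gives a Jordan form
J =
  [4, 1, 0, 0]
  [0, 4, 0, 0]
  [0, 0, 4, 0]
  [0, 0, 0, 4]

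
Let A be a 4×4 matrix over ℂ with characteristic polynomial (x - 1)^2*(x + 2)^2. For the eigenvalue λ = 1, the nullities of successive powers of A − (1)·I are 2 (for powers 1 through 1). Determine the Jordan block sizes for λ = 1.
Block sizes for λ = 1: [1, 1]

From the dimensions of kernels of powers, the number of Jordan blocks of size at least j is d_j − d_{j−1} where d_j = dim ker(N^j) (with d_0 = 0). Computing the differences gives [2].
The number of blocks of size exactly k is (#blocks of size ≥ k) − (#blocks of size ≥ k + 1), so the partition is: 2 block(s) of size 1.
In nonincreasing order the block sizes are [1, 1].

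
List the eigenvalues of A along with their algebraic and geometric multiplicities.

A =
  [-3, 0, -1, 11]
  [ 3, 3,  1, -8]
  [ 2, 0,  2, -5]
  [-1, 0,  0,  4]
λ = 1: alg = 3, geom = 1; λ = 3: alg = 1, geom = 1

Step 1 — factor the characteristic polynomial to read off the algebraic multiplicities:
  χ_A(x) = (x - 3)*(x - 1)^3

Step 2 — compute geometric multiplicities via the rank-nullity identity g(λ) = n − rank(A − λI):
  rank(A − (1)·I) = 3, so dim ker(A − (1)·I) = n − 3 = 1
  rank(A − (3)·I) = 3, so dim ker(A − (3)·I) = n − 3 = 1

Summary:
  λ = 1: algebraic multiplicity = 3, geometric multiplicity = 1
  λ = 3: algebraic multiplicity = 1, geometric multiplicity = 1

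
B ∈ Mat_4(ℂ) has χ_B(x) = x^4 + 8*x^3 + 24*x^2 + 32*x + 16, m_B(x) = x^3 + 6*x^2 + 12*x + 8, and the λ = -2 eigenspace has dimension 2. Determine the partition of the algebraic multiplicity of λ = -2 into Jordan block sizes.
Block sizes for λ = -2: [3, 1]

Step 1 — from the characteristic polynomial, algebraic multiplicity of λ = -2 is 4. From dim ker(B − (-2)·I) = 2, there are exactly 2 Jordan blocks for λ = -2.
Step 2 — from the minimal polynomial, the factor (x + 2)^3 tells us the largest block for λ = -2 has size 3.
Step 3 — with total size 4, 2 blocks, and largest block 3, the block sizes (in nonincreasing order) are [3, 1].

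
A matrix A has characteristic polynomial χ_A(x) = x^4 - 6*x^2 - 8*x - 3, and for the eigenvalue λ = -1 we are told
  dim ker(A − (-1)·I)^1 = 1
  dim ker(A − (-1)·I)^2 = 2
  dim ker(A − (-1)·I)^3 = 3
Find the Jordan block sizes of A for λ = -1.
Block sizes for λ = -1: [3]

From the dimensions of kernels of powers, the number of Jordan blocks of size at least j is d_j − d_{j−1} where d_j = dim ker(N^j) (with d_0 = 0). Computing the differences gives [1, 1, 1].
The number of blocks of size exactly k is (#blocks of size ≥ k) − (#blocks of size ≥ k + 1), so the partition is: 1 block(s) of size 3.
In nonincreasing order the block sizes are [3].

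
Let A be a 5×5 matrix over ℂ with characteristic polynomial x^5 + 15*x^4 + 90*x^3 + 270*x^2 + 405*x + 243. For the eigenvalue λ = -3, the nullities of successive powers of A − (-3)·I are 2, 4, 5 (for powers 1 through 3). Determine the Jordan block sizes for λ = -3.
Block sizes for λ = -3: [3, 2]

From the dimensions of kernels of powers, the number of Jordan blocks of size at least j is d_j − d_{j−1} where d_j = dim ker(N^j) (with d_0 = 0). Computing the differences gives [2, 2, 1].
The number of blocks of size exactly k is (#blocks of size ≥ k) − (#blocks of size ≥ k + 1), so the partition is: 1 block(s) of size 2, 1 block(s) of size 3.
In nonincreasing order the block sizes are [3, 2].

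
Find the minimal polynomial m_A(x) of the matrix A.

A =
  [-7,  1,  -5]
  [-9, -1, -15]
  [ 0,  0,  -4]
x^2 + 8*x + 16

The characteristic polynomial is χ_A(x) = (x + 4)^3, so the eigenvalues are known. The minimal polynomial is
  m_A(x) = Π_λ (x − λ)^{k_λ}
where k_λ is the size of the *largest* Jordan block for λ (equivalently, the smallest k with (A − λI)^k v = 0 for every generalised eigenvector v of λ).

  λ = -4: largest Jordan block has size 2, contributing (x + 4)^2

So m_A(x) = (x + 4)^2 = x^2 + 8*x + 16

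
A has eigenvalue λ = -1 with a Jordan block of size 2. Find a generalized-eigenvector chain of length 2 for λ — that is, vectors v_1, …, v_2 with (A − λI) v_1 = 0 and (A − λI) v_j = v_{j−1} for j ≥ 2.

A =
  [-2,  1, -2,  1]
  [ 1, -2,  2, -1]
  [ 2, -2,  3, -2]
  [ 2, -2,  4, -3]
A Jordan chain for λ = -1 of length 2:
v_1 = (-1, 1, 2, 2)ᵀ
v_2 = (1, 0, 0, 0)ᵀ

Let N = A − (-1)·I. We want v_2 with N^2 v_2 = 0 but N^1 v_2 ≠ 0; then v_{j-1} := N · v_j for j = 2, …, 2.

Pick v_2 = (1, 0, 0, 0)ᵀ.
Then v_1 = N · v_2 = (-1, 1, 2, 2)ᵀ.

Sanity check: (A − (-1)·I) v_1 = (0, 0, 0, 0)ᵀ = 0. ✓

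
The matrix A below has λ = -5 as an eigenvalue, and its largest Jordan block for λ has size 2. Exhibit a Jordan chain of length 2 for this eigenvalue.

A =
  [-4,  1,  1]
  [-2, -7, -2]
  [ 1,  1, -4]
A Jordan chain for λ = -5 of length 2:
v_1 = (1, -2, 1)ᵀ
v_2 = (1, 0, 0)ᵀ

Let N = A − (-5)·I. We want v_2 with N^2 v_2 = 0 but N^1 v_2 ≠ 0; then v_{j-1} := N · v_j for j = 2, …, 2.

Pick v_2 = (1, 0, 0)ᵀ.
Then v_1 = N · v_2 = (1, -2, 1)ᵀ.

Sanity check: (A − (-5)·I) v_1 = (0, 0, 0)ᵀ = 0. ✓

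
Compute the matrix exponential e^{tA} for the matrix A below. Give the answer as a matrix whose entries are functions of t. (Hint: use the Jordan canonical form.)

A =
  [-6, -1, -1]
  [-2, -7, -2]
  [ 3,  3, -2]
e^{tA} =
  [-t*exp(-5*t) + exp(-5*t), -t*exp(-5*t), -t*exp(-5*t)]
  [-2*t*exp(-5*t), -2*t*exp(-5*t) + exp(-5*t), -2*t*exp(-5*t)]
  [3*t*exp(-5*t), 3*t*exp(-5*t), 3*t*exp(-5*t) + exp(-5*t)]

Strategy: write A = P · J · P⁻¹ where J is a Jordan canonical form, so e^{tA} = P · e^{tJ} · P⁻¹, and e^{tJ} can be computed block-by-block.

A has Jordan form
J =
  [-5,  1,  0]
  [ 0, -5,  0]
  [ 0,  0, -5]
(up to reordering of blocks).

Per-block formulas:
  For a 1×1 block at λ = -5: exp(t · [-5]) = [e^(-5t)].
  For a 2×2 Jordan block J_2(-5): exp(t · J_2(-5)) = e^(-5t)·(I + t·N), where N is the 2×2 nilpotent shift.

After assembling e^{tJ} and conjugating by P, we get:

e^{tA} =
  [-t*exp(-5*t) + exp(-5*t), -t*exp(-5*t), -t*exp(-5*t)]
  [-2*t*exp(-5*t), -2*t*exp(-5*t) + exp(-5*t), -2*t*exp(-5*t)]
  [3*t*exp(-5*t), 3*t*exp(-5*t), 3*t*exp(-5*t) + exp(-5*t)]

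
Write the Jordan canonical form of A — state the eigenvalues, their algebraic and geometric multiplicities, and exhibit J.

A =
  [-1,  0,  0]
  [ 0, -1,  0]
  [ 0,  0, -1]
J_1(-1) ⊕ J_1(-1) ⊕ J_1(-1)

The characteristic polynomial is
  det(x·I − A) = x^3 + 3*x^2 + 3*x + 1 = (x + 1)^3

Eigenvalues and multiplicities (the geometric multiplicity of λ is n − rank(A − λI), which equals the number of Jordan blocks for λ):
  λ = -1: algebraic multiplicity = 3, geometric multiplicity = 3

Determining the block sizes for each eigenvalue:
  λ = -1: gm = am = 3, so every block has size 1 → block sizes [1, 1, 1]

Assembling the blocks gives a Jordan form
J =
  [-1,  0,  0]
  [ 0, -1,  0]
  [ 0,  0, -1]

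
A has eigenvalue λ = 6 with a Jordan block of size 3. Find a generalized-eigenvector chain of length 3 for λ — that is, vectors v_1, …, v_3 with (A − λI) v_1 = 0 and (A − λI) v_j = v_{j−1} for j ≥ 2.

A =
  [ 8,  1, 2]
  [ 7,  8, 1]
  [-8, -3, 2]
A Jordan chain for λ = 6 of length 3:
v_1 = (-5, 20, -5)ᵀ
v_2 = (2, 7, -8)ᵀ
v_3 = (1, 0, 0)ᵀ

Let N = A − (6)·I. We want v_3 with N^3 v_3 = 0 but N^2 v_3 ≠ 0; then v_{j-1} := N · v_j for j = 3, …, 2.

Pick v_3 = (1, 0, 0)ᵀ.
Then v_2 = N · v_3 = (2, 7, -8)ᵀ.
Then v_1 = N · v_2 = (-5, 20, -5)ᵀ.

Sanity check: (A − (6)·I) v_1 = (0, 0, 0)ᵀ = 0. ✓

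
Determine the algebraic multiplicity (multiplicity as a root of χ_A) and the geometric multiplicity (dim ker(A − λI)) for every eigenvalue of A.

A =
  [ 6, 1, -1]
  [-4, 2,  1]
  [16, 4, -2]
λ = 2: alg = 3, geom = 1

Step 1 — factor the characteristic polynomial to read off the algebraic multiplicities:
  χ_A(x) = (x - 2)^3

Step 2 — compute geometric multiplicities via the rank-nullity identity g(λ) = n − rank(A − λI):
  rank(A − (2)·I) = 2, so dim ker(A − (2)·I) = n − 2 = 1

Summary:
  λ = 2: algebraic multiplicity = 3, geometric multiplicity = 1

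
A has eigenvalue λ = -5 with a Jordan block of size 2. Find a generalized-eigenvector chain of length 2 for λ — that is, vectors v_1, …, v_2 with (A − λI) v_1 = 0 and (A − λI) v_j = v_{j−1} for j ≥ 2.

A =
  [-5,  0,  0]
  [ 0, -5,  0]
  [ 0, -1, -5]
A Jordan chain for λ = -5 of length 2:
v_1 = (0, 0, -1)ᵀ
v_2 = (0, 1, 0)ᵀ

Let N = A − (-5)·I. We want v_2 with N^2 v_2 = 0 but N^1 v_2 ≠ 0; then v_{j-1} := N · v_j for j = 2, …, 2.

Pick v_2 = (0, 1, 0)ᵀ.
Then v_1 = N · v_2 = (0, 0, -1)ᵀ.

Sanity check: (A − (-5)·I) v_1 = (0, 0, 0)ᵀ = 0. ✓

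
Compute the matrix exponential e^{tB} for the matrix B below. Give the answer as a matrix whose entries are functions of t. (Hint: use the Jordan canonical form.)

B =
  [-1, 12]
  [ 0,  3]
e^{tB} =
  [exp(-t), 3*exp(3*t) - 3*exp(-t)]
  [0, exp(3*t)]

Strategy: write B = P · J · P⁻¹ where J is a Jordan canonical form, so e^{tB} = P · e^{tJ} · P⁻¹, and e^{tJ} can be computed block-by-block.

B has Jordan form
J =
  [-1, 0]
  [ 0, 3]
(up to reordering of blocks).

Per-block formulas:
  For a 1×1 block at λ = -1: exp(t · [-1]) = [e^(-1t)].
  For a 1×1 block at λ = 3: exp(t · [3]) = [e^(3t)].

After assembling e^{tJ} and conjugating by P, we get:

e^{tB} =
  [exp(-t), 3*exp(3*t) - 3*exp(-t)]
  [0, exp(3*t)]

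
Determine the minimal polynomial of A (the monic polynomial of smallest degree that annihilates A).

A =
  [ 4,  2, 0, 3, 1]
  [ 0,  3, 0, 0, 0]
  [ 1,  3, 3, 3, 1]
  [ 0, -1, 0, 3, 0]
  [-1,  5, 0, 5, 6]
x^4 - 16*x^3 + 94*x^2 - 240*x + 225

The characteristic polynomial is χ_A(x) = (x - 5)^2*(x - 3)^3, so the eigenvalues are known. The minimal polynomial is
  m_A(x) = Π_λ (x − λ)^{k_λ}
where k_λ is the size of the *largest* Jordan block for λ (equivalently, the smallest k with (A − λI)^k v = 0 for every generalised eigenvector v of λ).

  λ = 3: largest Jordan block has size 2, contributing (x − 3)^2
  λ = 5: largest Jordan block has size 2, contributing (x − 5)^2

So m_A(x) = (x - 5)^2*(x - 3)^2 = x^4 - 16*x^3 + 94*x^2 - 240*x + 225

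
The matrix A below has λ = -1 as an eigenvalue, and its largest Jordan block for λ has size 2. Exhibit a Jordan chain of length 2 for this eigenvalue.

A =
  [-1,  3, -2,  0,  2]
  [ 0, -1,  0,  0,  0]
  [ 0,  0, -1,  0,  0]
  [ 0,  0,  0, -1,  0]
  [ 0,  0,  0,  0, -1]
A Jordan chain for λ = -1 of length 2:
v_1 = (3, 0, 0, 0, 0)ᵀ
v_2 = (0, 1, 0, 0, 0)ᵀ

Let N = A − (-1)·I. We want v_2 with N^2 v_2 = 0 but N^1 v_2 ≠ 0; then v_{j-1} := N · v_j for j = 2, …, 2.

Pick v_2 = (0, 1, 0, 0, 0)ᵀ.
Then v_1 = N · v_2 = (3, 0, 0, 0, 0)ᵀ.

Sanity check: (A − (-1)·I) v_1 = (0, 0, 0, 0, 0)ᵀ = 0. ✓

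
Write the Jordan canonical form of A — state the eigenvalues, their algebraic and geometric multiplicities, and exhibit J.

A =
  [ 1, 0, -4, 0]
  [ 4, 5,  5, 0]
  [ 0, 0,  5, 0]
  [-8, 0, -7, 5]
J_1(1) ⊕ J_2(5) ⊕ J_1(5)

The characteristic polynomial is
  det(x·I − A) = x^4 - 16*x^3 + 90*x^2 - 200*x + 125 = (x - 5)^3*(x - 1)

Eigenvalues and multiplicities (the geometric multiplicity of λ is n − rank(A − λI), which equals the number of Jordan blocks for λ):
  λ = 1: algebraic multiplicity = 1, geometric multiplicity = 1
  λ = 5: algebraic multiplicity = 3, geometric multiplicity = 2

Determining the block sizes for each eigenvalue:
  λ = 1: one block (gm = 1), so the single block has size am = 1 → block sizes [1]
  λ = 5: 2 blocks summing to 3 forces exactly one block of size 2 and the rest size 1 → block sizes [2, 1]

Assembling the blocks gives a Jordan form
J =
  [1, 0, 0, 0]
  [0, 5, 1, 0]
  [0, 0, 5, 0]
  [0, 0, 0, 5]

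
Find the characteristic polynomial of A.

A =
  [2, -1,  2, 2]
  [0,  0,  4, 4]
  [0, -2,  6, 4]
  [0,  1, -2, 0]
x^4 - 8*x^3 + 24*x^2 - 32*x + 16

Expanding det(x·I − A) (e.g. by cofactor expansion or by noting that A is similar to its Jordan form J, which has the same characteristic polynomial as A) gives
  χ_A(x) = x^4 - 8*x^3 + 24*x^2 - 32*x + 16
which factors as (x - 2)^4. The eigenvalues (with algebraic multiplicities) are λ = 2 with multiplicity 4.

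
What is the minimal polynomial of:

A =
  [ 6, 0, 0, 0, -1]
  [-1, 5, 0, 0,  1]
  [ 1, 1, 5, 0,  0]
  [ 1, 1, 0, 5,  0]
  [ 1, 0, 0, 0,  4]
x^2 - 10*x + 25

The characteristic polynomial is χ_A(x) = (x - 5)^5, so the eigenvalues are known. The minimal polynomial is
  m_A(x) = Π_λ (x − λ)^{k_λ}
where k_λ is the size of the *largest* Jordan block for λ (equivalently, the smallest k with (A − λI)^k v = 0 for every generalised eigenvector v of λ).

  λ = 5: largest Jordan block has size 2, contributing (x − 5)^2

So m_A(x) = (x - 5)^2 = x^2 - 10*x + 25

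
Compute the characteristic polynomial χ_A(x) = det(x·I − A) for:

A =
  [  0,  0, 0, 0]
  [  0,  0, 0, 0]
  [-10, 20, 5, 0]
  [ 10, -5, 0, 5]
x^4 - 10*x^3 + 25*x^2

Expanding det(x·I − A) (e.g. by cofactor expansion or by noting that A is similar to its Jordan form J, which has the same characteristic polynomial as A) gives
  χ_A(x) = x^4 - 10*x^3 + 25*x^2
which factors as x^2*(x - 5)^2. The eigenvalues (with algebraic multiplicities) are λ = 0 with multiplicity 2, λ = 5 with multiplicity 2.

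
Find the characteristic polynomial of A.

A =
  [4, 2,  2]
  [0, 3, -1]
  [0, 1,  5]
x^3 - 12*x^2 + 48*x - 64

Expanding det(x·I − A) (e.g. by cofactor expansion or by noting that A is similar to its Jordan form J, which has the same characteristic polynomial as A) gives
  χ_A(x) = x^3 - 12*x^2 + 48*x - 64
which factors as (x - 4)^3. The eigenvalues (with algebraic multiplicities) are λ = 4 with multiplicity 3.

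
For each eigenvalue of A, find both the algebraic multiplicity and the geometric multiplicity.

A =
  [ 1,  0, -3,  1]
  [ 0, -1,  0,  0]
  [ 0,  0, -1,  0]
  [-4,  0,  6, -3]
λ = -1: alg = 4, geom = 3

Step 1 — factor the characteristic polynomial to read off the algebraic multiplicities:
  χ_A(x) = (x + 1)^4

Step 2 — compute geometric multiplicities via the rank-nullity identity g(λ) = n − rank(A − λI):
  rank(A − (-1)·I) = 1, so dim ker(A − (-1)·I) = n − 1 = 3

Summary:
  λ = -1: algebraic multiplicity = 4, geometric multiplicity = 3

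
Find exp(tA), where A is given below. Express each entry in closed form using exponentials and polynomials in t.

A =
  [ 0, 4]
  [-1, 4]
e^{tA} =
  [-2*t*exp(2*t) + exp(2*t), 4*t*exp(2*t)]
  [-t*exp(2*t), 2*t*exp(2*t) + exp(2*t)]

Strategy: write A = P · J · P⁻¹ where J is a Jordan canonical form, so e^{tA} = P · e^{tJ} · P⁻¹, and e^{tJ} can be computed block-by-block.

A has Jordan form
J =
  [2, 1]
  [0, 2]
(up to reordering of blocks).

Per-block formulas:
  For a 2×2 Jordan block J_2(2): exp(t · J_2(2)) = e^(2t)·(I + t·N), where N is the 2×2 nilpotent shift.

After assembling e^{tJ} and conjugating by P, we get:

e^{tA} =
  [-2*t*exp(2*t) + exp(2*t), 4*t*exp(2*t)]
  [-t*exp(2*t), 2*t*exp(2*t) + exp(2*t)]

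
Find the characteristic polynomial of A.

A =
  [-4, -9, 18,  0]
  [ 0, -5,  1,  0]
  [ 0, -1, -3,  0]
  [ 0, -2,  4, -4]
x^4 + 16*x^3 + 96*x^2 + 256*x + 256

Expanding det(x·I − A) (e.g. by cofactor expansion or by noting that A is similar to its Jordan form J, which has the same characteristic polynomial as A) gives
  χ_A(x) = x^4 + 16*x^3 + 96*x^2 + 256*x + 256
which factors as (x + 4)^4. The eigenvalues (with algebraic multiplicities) are λ = -4 with multiplicity 4.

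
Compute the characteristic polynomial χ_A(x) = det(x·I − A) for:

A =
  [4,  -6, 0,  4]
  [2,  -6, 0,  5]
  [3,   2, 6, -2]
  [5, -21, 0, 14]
x^4 - 18*x^3 + 117*x^2 - 324*x + 324

Expanding det(x·I − A) (e.g. by cofactor expansion or by noting that A is similar to its Jordan form J, which has the same characteristic polynomial as A) gives
  χ_A(x) = x^4 - 18*x^3 + 117*x^2 - 324*x + 324
which factors as (x - 6)^2*(x - 3)^2. The eigenvalues (with algebraic multiplicities) are λ = 3 with multiplicity 2, λ = 6 with multiplicity 2.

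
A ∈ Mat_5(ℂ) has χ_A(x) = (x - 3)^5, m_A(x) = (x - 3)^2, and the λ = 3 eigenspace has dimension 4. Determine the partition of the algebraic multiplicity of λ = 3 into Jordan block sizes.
Block sizes for λ = 3: [2, 1, 1, 1]

Step 1 — from the characteristic polynomial, algebraic multiplicity of λ = 3 is 5. From dim ker(A − (3)·I) = 4, there are exactly 4 Jordan blocks for λ = 3.
Step 2 — from the minimal polynomial, the factor (x − 3)^2 tells us the largest block for λ = 3 has size 2.
Step 3 — with total size 5, 4 blocks, and largest block 2, the block sizes (in nonincreasing order) are [2, 1, 1, 1].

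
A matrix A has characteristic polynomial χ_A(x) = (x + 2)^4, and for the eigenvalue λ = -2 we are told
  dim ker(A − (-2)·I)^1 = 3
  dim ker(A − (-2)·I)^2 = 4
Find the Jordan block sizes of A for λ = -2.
Block sizes for λ = -2: [2, 1, 1]

From the dimensions of kernels of powers, the number of Jordan blocks of size at least j is d_j − d_{j−1} where d_j = dim ker(N^j) (with d_0 = 0). Computing the differences gives [3, 1].
The number of blocks of size exactly k is (#blocks of size ≥ k) − (#blocks of size ≥ k + 1), so the partition is: 2 block(s) of size 1, 1 block(s) of size 2.
In nonincreasing order the block sizes are [2, 1, 1].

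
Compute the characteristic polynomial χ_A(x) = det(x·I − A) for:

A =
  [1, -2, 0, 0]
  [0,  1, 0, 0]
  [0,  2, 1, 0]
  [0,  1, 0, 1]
x^4 - 4*x^3 + 6*x^2 - 4*x + 1

Expanding det(x·I − A) (e.g. by cofactor expansion or by noting that A is similar to its Jordan form J, which has the same characteristic polynomial as A) gives
  χ_A(x) = x^4 - 4*x^3 + 6*x^2 - 4*x + 1
which factors as (x - 1)^4. The eigenvalues (with algebraic multiplicities) are λ = 1 with multiplicity 4.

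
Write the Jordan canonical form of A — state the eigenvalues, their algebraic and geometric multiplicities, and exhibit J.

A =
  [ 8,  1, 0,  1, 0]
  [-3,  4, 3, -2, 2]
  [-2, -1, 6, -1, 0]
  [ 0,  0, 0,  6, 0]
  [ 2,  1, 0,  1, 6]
J_3(6) ⊕ J_1(6) ⊕ J_1(6)

The characteristic polynomial is
  det(x·I − A) = x^5 - 30*x^4 + 360*x^3 - 2160*x^2 + 6480*x - 7776 = (x - 6)^5

Eigenvalues and multiplicities (the geometric multiplicity of λ is n − rank(A − λI), which equals the number of Jordan blocks for λ):
  λ = 6: algebraic multiplicity = 5, geometric multiplicity = 3

Determining the block sizes for each eigenvalue:
  λ = 6: with am = 5 and gm = 3, the partition is not yet determined (e.g. several partitions of 5 into 3 parts exist). Let N = A − (6)·I. Computing rank(N^1) = 2, rank(N^2) = 1, rank(N^3) = 0; the number of blocks of size ≥ j is rank(N^{j−1}) − rank(N^j), giving [3, 1, 1]. So we have 1 block(s) of size 3, 2 block(s) of size 1 → block sizes [3, 1, 1]

Assembling the blocks gives a Jordan form
J =
  [6, 1, 0, 0, 0]
  [0, 6, 1, 0, 0]
  [0, 0, 6, 0, 0]
  [0, 0, 0, 6, 0]
  [0, 0, 0, 0, 6]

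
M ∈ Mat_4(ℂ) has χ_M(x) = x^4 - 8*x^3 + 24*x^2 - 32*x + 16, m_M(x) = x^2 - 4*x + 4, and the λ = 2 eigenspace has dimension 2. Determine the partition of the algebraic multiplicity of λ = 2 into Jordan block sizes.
Block sizes for λ = 2: [2, 2]

Step 1 — from the characteristic polynomial, algebraic multiplicity of λ = 2 is 4. From dim ker(M − (2)·I) = 2, there are exactly 2 Jordan blocks for λ = 2.
Step 2 — from the minimal polynomial, the factor (x − 2)^2 tells us the largest block for λ = 2 has size 2.
Step 3 — with total size 4, 2 blocks, and largest block 2, the block sizes (in nonincreasing order) are [2, 2].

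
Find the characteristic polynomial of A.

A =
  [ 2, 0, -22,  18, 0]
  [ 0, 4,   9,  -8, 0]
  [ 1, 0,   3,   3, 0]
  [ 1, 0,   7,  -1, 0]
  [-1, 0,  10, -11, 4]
x^5 - 12*x^4 + 32*x^3 + 128*x^2 - 768*x + 1024

Expanding det(x·I − A) (e.g. by cofactor expansion or by noting that A is similar to its Jordan form J, which has the same characteristic polynomial as A) gives
  χ_A(x) = x^5 - 12*x^4 + 32*x^3 + 128*x^2 - 768*x + 1024
which factors as (x - 4)^4*(x + 4). The eigenvalues (with algebraic multiplicities) are λ = -4 with multiplicity 1, λ = 4 with multiplicity 4.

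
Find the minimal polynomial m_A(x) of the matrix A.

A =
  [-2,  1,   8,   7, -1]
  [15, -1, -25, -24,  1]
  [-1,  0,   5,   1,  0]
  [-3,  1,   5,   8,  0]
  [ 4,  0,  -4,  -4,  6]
x^5 - 16*x^4 + 100*x^3 - 304*x^2 + 448*x - 256

The characteristic polynomial is χ_A(x) = (x - 4)^3*(x - 2)^2, so the eigenvalues are known. The minimal polynomial is
  m_A(x) = Π_λ (x − λ)^{k_λ}
where k_λ is the size of the *largest* Jordan block for λ (equivalently, the smallest k with (A − λI)^k v = 0 for every generalised eigenvector v of λ).

  λ = 2: largest Jordan block has size 2, contributing (x − 2)^2
  λ = 4: largest Jordan block has size 3, contributing (x − 4)^3

So m_A(x) = (x - 4)^3*(x - 2)^2 = x^5 - 16*x^4 + 100*x^3 - 304*x^2 + 448*x - 256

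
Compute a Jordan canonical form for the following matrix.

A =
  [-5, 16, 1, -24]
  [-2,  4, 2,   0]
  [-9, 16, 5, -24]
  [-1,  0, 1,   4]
J_1(-4) ⊕ J_2(4) ⊕ J_1(4)

The characteristic polynomial is
  det(x·I − A) = x^4 - 8*x^3 + 128*x - 256 = (x - 4)^3*(x + 4)

Eigenvalues and multiplicities (the geometric multiplicity of λ is n − rank(A − λI), which equals the number of Jordan blocks for λ):
  λ = -4: algebraic multiplicity = 1, geometric multiplicity = 1
  λ = 4: algebraic multiplicity = 3, geometric multiplicity = 2

Determining the block sizes for each eigenvalue:
  λ = -4: one block (gm = 1), so the single block has size am = 1 → block sizes [1]
  λ = 4: 2 blocks summing to 3 forces exactly one block of size 2 and the rest size 1 → block sizes [2, 1]

Assembling the blocks gives a Jordan form
J =
  [-4, 0, 0, 0]
  [ 0, 4, 1, 0]
  [ 0, 0, 4, 0]
  [ 0, 0, 0, 4]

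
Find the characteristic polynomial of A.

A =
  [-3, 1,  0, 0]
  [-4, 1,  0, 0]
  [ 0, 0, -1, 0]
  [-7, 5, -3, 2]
x^4 + x^3 - 3*x^2 - 5*x - 2

Expanding det(x·I − A) (e.g. by cofactor expansion or by noting that A is similar to its Jordan form J, which has the same characteristic polynomial as A) gives
  χ_A(x) = x^4 + x^3 - 3*x^2 - 5*x - 2
which factors as (x - 2)*(x + 1)^3. The eigenvalues (with algebraic multiplicities) are λ = -1 with multiplicity 3, λ = 2 with multiplicity 1.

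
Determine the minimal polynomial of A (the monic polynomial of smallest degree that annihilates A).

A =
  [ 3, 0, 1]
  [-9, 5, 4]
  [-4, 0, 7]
x^3 - 15*x^2 + 75*x - 125

The characteristic polynomial is χ_A(x) = (x - 5)^3, so the eigenvalues are known. The minimal polynomial is
  m_A(x) = Π_λ (x − λ)^{k_λ}
where k_λ is the size of the *largest* Jordan block for λ (equivalently, the smallest k with (A − λI)^k v = 0 for every generalised eigenvector v of λ).

  λ = 5: largest Jordan block has size 3, contributing (x − 5)^3

So m_A(x) = (x - 5)^3 = x^3 - 15*x^2 + 75*x - 125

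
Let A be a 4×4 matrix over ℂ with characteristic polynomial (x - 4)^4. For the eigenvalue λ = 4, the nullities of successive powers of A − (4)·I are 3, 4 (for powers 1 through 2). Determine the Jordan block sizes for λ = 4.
Block sizes for λ = 4: [2, 1, 1]

From the dimensions of kernels of powers, the number of Jordan blocks of size at least j is d_j − d_{j−1} where d_j = dim ker(N^j) (with d_0 = 0). Computing the differences gives [3, 1].
The number of blocks of size exactly k is (#blocks of size ≥ k) − (#blocks of size ≥ k + 1), so the partition is: 2 block(s) of size 1, 1 block(s) of size 2.
In nonincreasing order the block sizes are [2, 1, 1].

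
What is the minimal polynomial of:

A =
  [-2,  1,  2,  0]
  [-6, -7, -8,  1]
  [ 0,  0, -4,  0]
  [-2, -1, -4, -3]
x^3 + 12*x^2 + 48*x + 64

The characteristic polynomial is χ_A(x) = (x + 4)^4, so the eigenvalues are known. The minimal polynomial is
  m_A(x) = Π_λ (x − λ)^{k_λ}
where k_λ is the size of the *largest* Jordan block for λ (equivalently, the smallest k with (A − λI)^k v = 0 for every generalised eigenvector v of λ).

  λ = -4: largest Jordan block has size 3, contributing (x + 4)^3

So m_A(x) = (x + 4)^3 = x^3 + 12*x^2 + 48*x + 64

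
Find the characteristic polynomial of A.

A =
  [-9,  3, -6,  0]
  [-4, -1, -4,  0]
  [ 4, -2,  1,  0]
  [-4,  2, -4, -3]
x^4 + 12*x^3 + 54*x^2 + 108*x + 81

Expanding det(x·I − A) (e.g. by cofactor expansion or by noting that A is similar to its Jordan form J, which has the same characteristic polynomial as A) gives
  χ_A(x) = x^4 + 12*x^3 + 54*x^2 + 108*x + 81
which factors as (x + 3)^4. The eigenvalues (with algebraic multiplicities) are λ = -3 with multiplicity 4.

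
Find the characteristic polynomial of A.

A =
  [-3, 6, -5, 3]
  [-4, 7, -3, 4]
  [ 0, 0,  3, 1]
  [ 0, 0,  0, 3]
x^4 - 10*x^3 + 36*x^2 - 54*x + 27

Expanding det(x·I − A) (e.g. by cofactor expansion or by noting that A is similar to its Jordan form J, which has the same characteristic polynomial as A) gives
  χ_A(x) = x^4 - 10*x^3 + 36*x^2 - 54*x + 27
which factors as (x - 3)^3*(x - 1). The eigenvalues (with algebraic multiplicities) are λ = 1 with multiplicity 1, λ = 3 with multiplicity 3.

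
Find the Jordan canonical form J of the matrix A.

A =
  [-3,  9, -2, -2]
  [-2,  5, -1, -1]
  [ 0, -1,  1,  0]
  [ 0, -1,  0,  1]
J_3(1) ⊕ J_1(1)

The characteristic polynomial is
  det(x·I − A) = x^4 - 4*x^3 + 6*x^2 - 4*x + 1 = (x - 1)^4

Eigenvalues and multiplicities (the geometric multiplicity of λ is n − rank(A − λI), which equals the number of Jordan blocks for λ):
  λ = 1: algebraic multiplicity = 4, geometric multiplicity = 2

Determining the block sizes for each eigenvalue:
  λ = 1: with am = 4 and gm = 2, the partition is not yet determined (e.g. several partitions of 4 into 2 parts exist). Let N = A − (1)·I. Computing rank(N^1) = 2, rank(N^2) = 1, rank(N^3) = 0; the number of blocks of size ≥ j is rank(N^{j−1}) − rank(N^j), giving [2, 1, 1]. So we have 1 block(s) of size 3, 1 block(s) of size 1 → block sizes [3, 1]

Assembling the blocks gives a Jordan form
J =
  [1, 1, 0, 0]
  [0, 1, 1, 0]
  [0, 0, 1, 0]
  [0, 0, 0, 1]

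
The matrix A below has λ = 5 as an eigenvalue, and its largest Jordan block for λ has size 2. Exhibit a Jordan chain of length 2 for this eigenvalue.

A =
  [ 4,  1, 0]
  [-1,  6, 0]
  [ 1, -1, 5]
A Jordan chain for λ = 5 of length 2:
v_1 = (-1, -1, 1)ᵀ
v_2 = (1, 0, 0)ᵀ

Let N = A − (5)·I. We want v_2 with N^2 v_2 = 0 but N^1 v_2 ≠ 0; then v_{j-1} := N · v_j for j = 2, …, 2.

Pick v_2 = (1, 0, 0)ᵀ.
Then v_1 = N · v_2 = (-1, -1, 1)ᵀ.

Sanity check: (A − (5)·I) v_1 = (0, 0, 0)ᵀ = 0. ✓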